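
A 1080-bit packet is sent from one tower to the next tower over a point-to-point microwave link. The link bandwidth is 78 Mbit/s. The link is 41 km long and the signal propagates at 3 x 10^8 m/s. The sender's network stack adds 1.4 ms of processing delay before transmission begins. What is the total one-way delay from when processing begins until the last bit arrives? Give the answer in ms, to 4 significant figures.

Transmission delay = L/R = 1080 / 78000000 = 0.0138462 ms.
Propagation delay = d/s = 41000 m / 300000000 m/s = 0.136667 ms.
Plus processing delay 1.4 ms = 1.4 ms.
Total = 1.551 ms.

1.551 ms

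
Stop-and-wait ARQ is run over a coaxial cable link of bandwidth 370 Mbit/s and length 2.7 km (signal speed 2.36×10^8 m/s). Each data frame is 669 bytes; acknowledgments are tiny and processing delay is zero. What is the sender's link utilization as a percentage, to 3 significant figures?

38.7 %

t_tx = L/R = 5352/370000000 = 1.44649e-05 s.
t_prop = 2700/236000000 = 1.14407e-05 s; RTT = 2.28814e-05 s.
Cycle = t_tx + RTT = 3.73462e-05 s.
Utilization = t_tx / cycle = 1.44649e-05/3.73462e-05 = 38.7 %.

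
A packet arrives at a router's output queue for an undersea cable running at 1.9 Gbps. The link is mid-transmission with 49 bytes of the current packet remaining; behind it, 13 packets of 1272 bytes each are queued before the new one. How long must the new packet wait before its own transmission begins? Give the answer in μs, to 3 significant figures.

Each queued packet: L/R = 10176/1900000000 = 5.35579 μs.
13 queued → 69.6253 μs.
Plus remaining 392 bits of current packet: 0.206316 μs.
Queuing delay = 69.8 μs.

69.8 μs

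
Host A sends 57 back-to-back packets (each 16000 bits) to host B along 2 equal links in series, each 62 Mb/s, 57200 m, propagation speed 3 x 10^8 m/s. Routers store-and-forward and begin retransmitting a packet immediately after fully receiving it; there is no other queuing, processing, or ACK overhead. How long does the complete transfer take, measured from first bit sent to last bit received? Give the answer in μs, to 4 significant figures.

15350 μs

Per-hop transmission t_tx = L/R = 16000/62000000 = 258.065 μs.
Per-hop propagation t_prop = 57200/300000000 = 190.667 μs.
Pipeline fill: first packet needs 2·t_tx to clear all hops; remaining 56 packets each add one t_tx.
Total = (2+57-1)·t_tx + 2·t_prop = 58·258.065 + 2·190.667 = 15350 μs.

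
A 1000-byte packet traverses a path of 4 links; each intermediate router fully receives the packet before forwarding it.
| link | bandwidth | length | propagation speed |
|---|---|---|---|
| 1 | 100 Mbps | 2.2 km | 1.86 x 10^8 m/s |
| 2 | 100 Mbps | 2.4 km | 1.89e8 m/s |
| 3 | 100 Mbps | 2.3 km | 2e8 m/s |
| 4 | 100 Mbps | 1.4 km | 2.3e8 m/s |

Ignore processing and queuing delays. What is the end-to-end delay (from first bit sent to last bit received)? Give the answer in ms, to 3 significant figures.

L = 1000 × 8 = 8000 bits.
Transmission delay per hop = L/R = 8000/100000000 = 0.08 ms; 4 hops → 0.32 ms.
Propagation delays (d/s per hop): 0.011828, 0.0126984, 0.0115, 0.00608696 ms; sum = 0.0421133 ms.
End-to-end = 0.362 ms.

0.362 ms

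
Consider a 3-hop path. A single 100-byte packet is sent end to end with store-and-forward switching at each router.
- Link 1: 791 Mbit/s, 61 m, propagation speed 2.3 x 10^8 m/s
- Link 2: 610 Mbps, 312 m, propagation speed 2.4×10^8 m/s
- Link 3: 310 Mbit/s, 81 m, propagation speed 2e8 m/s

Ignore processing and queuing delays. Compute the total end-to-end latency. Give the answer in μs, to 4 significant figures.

L = 100 × 8 = 800 bits.
Transmission delays (L/R per hop): 1.01138, 1.31148, 2.58065 μs; sum = 4.9035 μs.
Propagation delays (d/s per hop): 0.265217, 1.3, 0.405 μs; sum = 1.97022 μs.
End-to-end = 6.874 μs.

6.874 μs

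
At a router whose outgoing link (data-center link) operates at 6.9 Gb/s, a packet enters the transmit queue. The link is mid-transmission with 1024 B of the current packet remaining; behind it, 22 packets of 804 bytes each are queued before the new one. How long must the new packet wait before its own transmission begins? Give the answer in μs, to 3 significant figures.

21.7 μs

Each queued packet: L/R = 6432/6900000000 = 0.932174 μs.
22 queued → 20.5078 μs.
Plus remaining 8192 bits of current packet: 1.18725 μs.
Queuing delay = 21.7 μs.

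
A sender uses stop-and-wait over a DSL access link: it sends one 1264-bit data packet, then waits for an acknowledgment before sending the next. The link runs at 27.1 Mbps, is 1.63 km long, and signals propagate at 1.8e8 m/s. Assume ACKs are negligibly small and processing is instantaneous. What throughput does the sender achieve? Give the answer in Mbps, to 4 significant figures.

t_tx = L/R = 1264/27100000 = 4.66421e-05 s.
t_prop = 1630/180000000 = 9.05556e-06 s; RTT = 1.81111e-05 s.
Cycle = t_tx + RTT = 6.47532e-05 s.
Throughput = L / cycle = 1264 / 6.47532e-05 = 19.52 Mbps.

19.52 Mbps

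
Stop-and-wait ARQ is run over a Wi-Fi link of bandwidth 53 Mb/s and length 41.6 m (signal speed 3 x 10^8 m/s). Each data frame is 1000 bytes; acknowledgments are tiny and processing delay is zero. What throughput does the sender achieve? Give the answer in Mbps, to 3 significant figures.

52.9 Mbps

t_tx = L/R = 8000/53000000 = 0.000150943 s.
t_prop = 41.6/300000000 = 1.38667e-07 s; RTT = 2.77333e-07 s.
Cycle = t_tx + RTT = 0.000151221 s.
Throughput = L / cycle = 8000 / 0.000151221 = 52.9 Mbps.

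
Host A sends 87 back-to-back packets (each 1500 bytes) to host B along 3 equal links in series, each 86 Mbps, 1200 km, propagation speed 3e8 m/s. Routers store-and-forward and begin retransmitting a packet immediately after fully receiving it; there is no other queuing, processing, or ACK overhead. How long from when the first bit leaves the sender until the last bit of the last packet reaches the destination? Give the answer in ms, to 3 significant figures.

Per-hop transmission t_tx = L/R = 12000/86000000 = 0.139535 ms.
Per-hop propagation t_prop = 1200000/300000000 = 4 ms.
Pipeline fill: first packet needs 3·t_tx to clear all hops; remaining 86 packets each add one t_tx.
Total = (3+87-1)·t_tx + 3·t_prop = 89·0.139535 + 3·4 = 24.4 ms.

24.4 ms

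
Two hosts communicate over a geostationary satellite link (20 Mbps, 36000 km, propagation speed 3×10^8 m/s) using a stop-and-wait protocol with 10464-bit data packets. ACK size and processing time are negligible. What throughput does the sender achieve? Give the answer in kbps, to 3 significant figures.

43.5 kbps

t_tx = L/R = 10464/20000000 = 0.0005232 s.
t_prop = 36000000/300000000 = 0.12 s; RTT = 0.24 s.
Cycle = t_tx + RTT = 0.240523 s.
Throughput = L / cycle = 10464 / 0.240523 = 43.5 kbps.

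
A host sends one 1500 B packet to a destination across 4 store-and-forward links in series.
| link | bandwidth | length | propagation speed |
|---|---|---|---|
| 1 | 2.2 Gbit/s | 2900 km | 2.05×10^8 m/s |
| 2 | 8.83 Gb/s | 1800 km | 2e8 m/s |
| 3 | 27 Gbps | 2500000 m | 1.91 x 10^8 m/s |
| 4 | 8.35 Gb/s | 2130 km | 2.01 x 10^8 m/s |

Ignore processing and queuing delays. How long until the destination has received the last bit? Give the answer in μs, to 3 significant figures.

L = 1500 × 8 = 12000 bits.
Transmission delays (L/R per hop): 5.45455, 1.359, 0.444444, 1.43713 μs; sum = 8.69512 μs.
Propagation delays (d/s per hop): 14146.3, 9000, 13089, 10597 μs; sum = 46832.4 μs.
End-to-end = 46800 μs.

46800 μs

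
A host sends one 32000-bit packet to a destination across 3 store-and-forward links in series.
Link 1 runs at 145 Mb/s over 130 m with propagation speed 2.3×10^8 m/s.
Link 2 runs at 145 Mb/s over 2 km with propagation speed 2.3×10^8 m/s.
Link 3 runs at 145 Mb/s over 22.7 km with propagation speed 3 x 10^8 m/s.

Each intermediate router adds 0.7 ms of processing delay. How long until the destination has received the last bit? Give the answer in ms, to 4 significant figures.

2.147 ms

Transmission delay per hop = L/R = 32000/145000000 = 0.22069 ms; 3 hops → 0.662069 ms.
Propagation delays (d/s per hop): 0.000565217, 0.00869565, 0.0756667 ms; sum = 0.0849275 ms.
Processing at 2 router(s): 2 × 0.7 ms = 1.4 ms.
End-to-end = 2.147 ms.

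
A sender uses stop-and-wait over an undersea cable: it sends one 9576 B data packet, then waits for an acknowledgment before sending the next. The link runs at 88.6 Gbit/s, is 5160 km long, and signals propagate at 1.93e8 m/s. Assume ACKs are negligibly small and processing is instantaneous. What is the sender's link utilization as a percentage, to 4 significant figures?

t_tx = L/R = 76608/88600000000 = 8.6465e-07 s.
t_prop = 5160000/193000000 = 0.0267358 s; RTT = 0.0534715 s.
Cycle = t_tx + RTT = 0.0534724 s.
Utilization = t_tx / cycle = 8.6465e-07/0.0534724 = 0.001617 %.

0.001617 %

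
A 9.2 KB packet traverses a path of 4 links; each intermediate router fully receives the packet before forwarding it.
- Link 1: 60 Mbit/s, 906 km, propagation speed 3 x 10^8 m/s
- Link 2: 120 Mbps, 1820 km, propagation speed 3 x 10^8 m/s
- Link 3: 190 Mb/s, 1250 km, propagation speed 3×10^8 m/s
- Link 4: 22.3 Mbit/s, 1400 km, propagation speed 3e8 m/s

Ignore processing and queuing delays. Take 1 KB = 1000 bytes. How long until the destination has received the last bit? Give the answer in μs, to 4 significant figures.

23450 μs

L = 73600 bits.
Transmission delays (L/R per hop): 1226.67, 613.333, 387.368, 3300.45 μs; sum = 5527.82 μs.
Propagation delays (d/s per hop): 3020, 6066.67, 4166.67, 4666.67 μs; sum = 17920 μs.
End-to-end = 23450 μs.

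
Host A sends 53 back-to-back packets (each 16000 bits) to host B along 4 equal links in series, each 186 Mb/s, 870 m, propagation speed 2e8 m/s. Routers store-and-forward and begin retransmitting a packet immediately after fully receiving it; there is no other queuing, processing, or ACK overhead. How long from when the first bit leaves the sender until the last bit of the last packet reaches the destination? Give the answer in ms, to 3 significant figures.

4.83 ms

Per-hop transmission t_tx = L/R = 16000/186000000 = 0.0860215 ms.
Per-hop propagation t_prop = 870/200000000 = 0.00435 ms.
Pipeline fill: first packet needs 4·t_tx to clear all hops; remaining 52 packets each add one t_tx.
Total = (4+53-1)·t_tx + 4·t_prop = 56·0.0860215 + 4·0.00435 = 4.83 ms.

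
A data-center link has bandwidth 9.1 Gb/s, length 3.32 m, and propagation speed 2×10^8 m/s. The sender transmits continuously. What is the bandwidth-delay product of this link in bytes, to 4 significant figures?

18.88 bytes

Propagation delay = 3.32 / 200000000 = 1.66e-08 s.
BDP = R × t_prop = 9100000000 × 1.66e-08 = 151.06 bits.
In bytes: 151.06/8 = 18.88 bytes.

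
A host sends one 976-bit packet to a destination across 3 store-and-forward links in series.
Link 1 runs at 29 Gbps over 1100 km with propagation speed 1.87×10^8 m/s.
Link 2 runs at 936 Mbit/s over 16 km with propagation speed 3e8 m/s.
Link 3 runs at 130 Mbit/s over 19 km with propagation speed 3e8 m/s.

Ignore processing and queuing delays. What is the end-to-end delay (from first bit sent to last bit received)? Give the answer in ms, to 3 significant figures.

Transmission delays (L/R per hop): 3.36552e-05, 0.00104274, 0.00750769 ms; sum = 0.00858408 ms.
Propagation delays (d/s per hop): 5.88235, 0.0533333, 0.0633333 ms; sum = 5.99902 ms.
End-to-end = 6.01 ms.

6.01 ms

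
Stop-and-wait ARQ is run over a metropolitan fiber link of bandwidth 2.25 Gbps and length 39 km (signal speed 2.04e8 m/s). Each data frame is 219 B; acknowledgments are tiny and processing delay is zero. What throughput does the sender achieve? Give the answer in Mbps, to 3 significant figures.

4.57 Mbps

t_tx = L/R = 1752/2250000000 = 7.78667e-07 s.
t_prop = 39000/204000000 = 0.000191176 s; RTT = 0.000382353 s.
Cycle = t_tx + RTT = 0.000383132 s.
Throughput = L / cycle = 1752 / 0.000383132 = 4.57 Mbps.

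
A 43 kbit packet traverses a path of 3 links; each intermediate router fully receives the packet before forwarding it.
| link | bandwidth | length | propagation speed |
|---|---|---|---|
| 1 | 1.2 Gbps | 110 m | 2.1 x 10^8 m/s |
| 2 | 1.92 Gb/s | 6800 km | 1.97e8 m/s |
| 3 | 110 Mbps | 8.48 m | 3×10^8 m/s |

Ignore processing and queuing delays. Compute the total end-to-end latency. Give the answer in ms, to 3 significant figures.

35.0 ms

L = 43000 bits.
Transmission delays (L/R per hop): 0.0358333, 0.0223958, 0.390909 ms; sum = 0.449138 ms.
Propagation delays (d/s per hop): 0.00052381, 34.5178, 2.82667e-05 ms; sum = 34.5183 ms.
End-to-end = 35.0 ms.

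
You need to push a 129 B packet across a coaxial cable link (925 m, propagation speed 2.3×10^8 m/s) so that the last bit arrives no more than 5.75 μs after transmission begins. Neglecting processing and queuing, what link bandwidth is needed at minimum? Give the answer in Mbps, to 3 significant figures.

L = 1032 bits.
Propagation delay = 925 / 2.3e+08 = 4.02174 μs.
Transmission budget = 5.75 − 4.02174 = 1.72826 μs.
R ≥ L / t_tx = 1032 bits / 1.72826e-06 s = 597 Mbps.

597 Mbps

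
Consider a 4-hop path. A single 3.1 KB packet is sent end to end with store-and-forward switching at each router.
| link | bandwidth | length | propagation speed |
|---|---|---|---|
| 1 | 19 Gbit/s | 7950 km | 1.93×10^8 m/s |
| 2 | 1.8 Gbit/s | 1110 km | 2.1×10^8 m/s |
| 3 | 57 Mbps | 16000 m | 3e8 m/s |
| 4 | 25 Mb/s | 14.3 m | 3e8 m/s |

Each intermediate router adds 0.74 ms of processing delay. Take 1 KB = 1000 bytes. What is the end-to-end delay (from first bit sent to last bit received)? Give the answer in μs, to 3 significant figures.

50200 μs

L = 24800 bits.
Transmission delays (L/R per hop): 1.30526, 13.7778, 435.088, 992 μs; sum = 1442.17 μs.
Propagation delays (d/s per hop): 41191.7, 5285.71, 53.3333, 0.0476667 μs; sum = 46530.8 μs.
Processing at 3 router(s): 3 × 0.74 ms = 2220 μs.
End-to-end = 50200 μs.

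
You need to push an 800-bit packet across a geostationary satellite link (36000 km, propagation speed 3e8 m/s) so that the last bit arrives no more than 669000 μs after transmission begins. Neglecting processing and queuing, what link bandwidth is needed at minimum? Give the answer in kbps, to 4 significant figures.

1.457 kbps

Propagation delay = 36000000 / 300000000 = 120000 μs.
Transmission budget = 669000 − 120000 = 549000 μs.
R ≥ L / t_tx = 800 bits / 0.549 s = 1.457 kbps.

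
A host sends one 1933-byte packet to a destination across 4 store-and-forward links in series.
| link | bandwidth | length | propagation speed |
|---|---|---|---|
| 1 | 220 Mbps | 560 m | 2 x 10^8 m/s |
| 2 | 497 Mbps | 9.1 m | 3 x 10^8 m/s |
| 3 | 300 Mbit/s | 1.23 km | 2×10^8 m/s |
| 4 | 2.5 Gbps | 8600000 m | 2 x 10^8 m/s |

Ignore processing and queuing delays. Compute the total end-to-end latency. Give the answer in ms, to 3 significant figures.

43.2 ms

L = 1933 × 8 = 15464 bits.
Transmission delays (L/R per hop): 0.0702909, 0.0311147, 0.0515467, 0.0061856 ms; sum = 0.159138 ms.
Propagation delays (d/s per hop): 0.0028, 3.03333e-05, 0.00615, 43 ms; sum = 43.009 ms.
End-to-end = 43.2 ms.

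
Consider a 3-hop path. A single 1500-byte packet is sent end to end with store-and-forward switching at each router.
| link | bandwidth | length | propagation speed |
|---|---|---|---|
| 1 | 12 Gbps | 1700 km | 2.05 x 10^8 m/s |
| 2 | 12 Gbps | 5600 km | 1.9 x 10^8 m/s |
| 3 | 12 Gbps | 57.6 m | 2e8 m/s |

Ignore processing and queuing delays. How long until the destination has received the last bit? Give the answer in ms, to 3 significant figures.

L = 1500 × 8 = 12000 bits.
Transmission delay per hop = L/R = 12000/12000000000 = 0.001 ms; 3 hops → 0.003 ms.
Propagation delays (d/s per hop): 8.29268, 29.4737, 0.000288 ms; sum = 37.7667 ms.
End-to-end = 37.8 ms.

37.8 ms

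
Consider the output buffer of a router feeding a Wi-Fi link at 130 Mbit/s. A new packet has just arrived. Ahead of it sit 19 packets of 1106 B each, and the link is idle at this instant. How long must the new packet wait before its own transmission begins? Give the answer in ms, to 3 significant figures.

1.29 ms

Each queued packet: L/R = 8848/130000000 = 0.0680615 ms.
19 queued → 1.29317 ms.
Queuing delay = 1.29 ms.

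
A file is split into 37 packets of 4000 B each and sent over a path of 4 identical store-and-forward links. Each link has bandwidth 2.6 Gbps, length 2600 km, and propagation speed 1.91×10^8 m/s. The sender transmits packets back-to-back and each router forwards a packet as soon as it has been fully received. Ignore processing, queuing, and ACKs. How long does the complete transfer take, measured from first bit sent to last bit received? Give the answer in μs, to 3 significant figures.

54900 μs

Per-hop transmission t_tx = L/R = 32000/2600000000 = 12.3077 μs.
Per-hop propagation t_prop = 2600000/191000000 = 13612.6 μs.
Pipeline fill: first packet needs 4·t_tx to clear all hops; remaining 36 packets each add one t_tx.
Total = (4+37-1)·t_tx + 4·t_prop = 40·12.3077 + 4·13612.6 = 54900 μs.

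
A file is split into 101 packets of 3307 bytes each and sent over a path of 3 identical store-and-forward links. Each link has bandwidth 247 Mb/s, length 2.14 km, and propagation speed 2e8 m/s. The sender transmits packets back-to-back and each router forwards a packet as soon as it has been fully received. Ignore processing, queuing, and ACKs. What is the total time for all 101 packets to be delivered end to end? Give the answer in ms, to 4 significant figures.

11.06 ms

Per-hop transmission t_tx = L/R = 26456/247000000 = 0.107109 ms.
Per-hop propagation t_prop = 2140/200000000 = 0.0107 ms.
Pipeline fill: first packet needs 3·t_tx to clear all hops; remaining 100 packets each add one t_tx.
Total = (3+101-1)·t_tx + 3·t_prop = 103·0.107109 + 3·0.0107 = 11.06 ms.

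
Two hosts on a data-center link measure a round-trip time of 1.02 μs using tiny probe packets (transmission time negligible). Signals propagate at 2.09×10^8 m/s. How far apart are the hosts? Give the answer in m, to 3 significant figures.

One-way propagation = RTT/2 = 0.51 μs.
d = s × t = 209000000 × 5.1e-07 = 107 m.

107 m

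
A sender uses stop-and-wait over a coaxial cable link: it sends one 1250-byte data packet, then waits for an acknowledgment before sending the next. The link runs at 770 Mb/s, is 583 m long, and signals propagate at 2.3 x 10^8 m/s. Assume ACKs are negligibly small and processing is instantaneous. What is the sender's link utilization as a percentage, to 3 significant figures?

t_tx = L/R = 10000/770000000 = 1.2987e-05 s.
t_prop = 583/2.3e+08 = 2.53478e-06 s; RTT = 5.06957e-06 s.
Cycle = t_tx + RTT = 1.80566e-05 s.
Utilization = t_tx / cycle = 1.2987e-05/1.80566e-05 = 71.9 %.

71.9 %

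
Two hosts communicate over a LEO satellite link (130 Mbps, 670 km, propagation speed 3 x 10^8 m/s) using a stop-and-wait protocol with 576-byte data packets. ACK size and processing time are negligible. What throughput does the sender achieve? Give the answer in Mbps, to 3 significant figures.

1.02 Mbps

t_tx = L/R = 4608/130000000 = 3.54462e-05 s.
t_prop = 670000/300000000 = 0.00223333 s; RTT = 0.00446667 s.
Cycle = t_tx + RTT = 0.00450211 s.
Throughput = L / cycle = 4608 / 0.00450211 = 1.02 Mbps.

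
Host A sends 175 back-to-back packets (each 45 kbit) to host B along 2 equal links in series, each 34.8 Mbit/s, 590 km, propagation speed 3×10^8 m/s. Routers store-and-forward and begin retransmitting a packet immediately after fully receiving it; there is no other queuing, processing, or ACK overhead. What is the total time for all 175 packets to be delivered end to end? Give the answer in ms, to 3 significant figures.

232 ms

Per-hop transmission t_tx = L/R = 45000/34800000 = 1.2931 ms.
Per-hop propagation t_prop = 590000/300000000 = 1.96667 ms.
Pipeline fill: first packet needs 2·t_tx to clear all hops; remaining 174 packets each add one t_tx.
Total = (2+175-1)·t_tx + 2·t_prop = 176·1.2931 + 2·1.96667 = 232 ms.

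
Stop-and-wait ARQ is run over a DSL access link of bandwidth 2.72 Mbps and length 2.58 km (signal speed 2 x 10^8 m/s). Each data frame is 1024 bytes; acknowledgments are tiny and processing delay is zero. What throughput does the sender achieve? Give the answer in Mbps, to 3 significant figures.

2.70 Mbps

t_tx = L/R = 8192/2720000 = 0.00301176 s.
t_prop = 2580/200000000 = 1.29e-05 s; RTT = 2.58e-05 s.
Cycle = t_tx + RTT = 0.00303756 s.
Throughput = L / cycle = 8192 / 0.00303756 = 2.70 Mbps.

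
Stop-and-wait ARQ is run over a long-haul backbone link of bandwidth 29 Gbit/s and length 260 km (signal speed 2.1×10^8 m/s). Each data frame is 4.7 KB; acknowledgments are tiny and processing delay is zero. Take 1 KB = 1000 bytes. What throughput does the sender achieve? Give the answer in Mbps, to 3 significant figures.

t_tx = L/R = 37600/29000000000 = 1.29655e-06 s.
t_prop = 260000/210000000 = 0.0012381 s; RTT = 0.00247619 s.
Cycle = t_tx + RTT = 0.00247749 s.
Throughput = L / cycle = 37600 / 0.00247749 = 15.2 Mbps.

15.2 Mbps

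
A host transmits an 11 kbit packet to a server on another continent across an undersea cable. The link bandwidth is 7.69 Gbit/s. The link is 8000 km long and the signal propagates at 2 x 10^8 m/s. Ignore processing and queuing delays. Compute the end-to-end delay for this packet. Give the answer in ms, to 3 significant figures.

40.0 ms

L = 11000 bits.
Transmission delay = L/R = 11000 / 7690000000 = 0.00143043 ms.
Propagation delay = d/s = 8000000 m / 200000000 m/s = 40 ms.
Total = 40.0 ms.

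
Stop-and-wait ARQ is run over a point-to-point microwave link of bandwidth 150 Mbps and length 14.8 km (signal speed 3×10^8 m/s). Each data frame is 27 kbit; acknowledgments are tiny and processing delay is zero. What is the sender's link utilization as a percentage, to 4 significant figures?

64.59 %

t_tx = L/R = 27000/150000000 = 0.00018 s.
t_prop = 14800/300000000 = 4.93333e-05 s; RTT = 9.86667e-05 s.
Cycle = t_tx + RTT = 0.000278667 s.
Utilization = t_tx / cycle = 0.00018/0.000278667 = 64.59 %.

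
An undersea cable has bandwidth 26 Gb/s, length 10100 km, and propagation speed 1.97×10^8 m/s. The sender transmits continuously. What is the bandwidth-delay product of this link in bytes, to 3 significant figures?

Propagation delay = 10100000 / 197000000 = 0.051269 s.
BDP = R × t_prop = 26000000000 × 0.051269 = 1332990000 bits.
In bytes: 1332990000/8 = 167000000 bytes.

167000000 bytes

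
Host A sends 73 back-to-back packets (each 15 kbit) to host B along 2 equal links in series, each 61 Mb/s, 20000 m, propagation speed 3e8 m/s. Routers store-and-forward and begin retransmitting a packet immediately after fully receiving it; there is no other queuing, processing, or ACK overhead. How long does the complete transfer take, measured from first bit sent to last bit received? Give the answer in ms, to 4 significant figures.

Per-hop transmission t_tx = L/R = 15000/61000000 = 0.245902 ms.
Per-hop propagation t_prop = 20000/300000000 = 0.0666667 ms.
Pipeline fill: first packet needs 2·t_tx to clear all hops; remaining 72 packets each add one t_tx.
Total = (2+73-1)·t_tx + 2·t_prop = 74·0.245902 + 2·0.0666667 = 18.33 ms.

18.33 ms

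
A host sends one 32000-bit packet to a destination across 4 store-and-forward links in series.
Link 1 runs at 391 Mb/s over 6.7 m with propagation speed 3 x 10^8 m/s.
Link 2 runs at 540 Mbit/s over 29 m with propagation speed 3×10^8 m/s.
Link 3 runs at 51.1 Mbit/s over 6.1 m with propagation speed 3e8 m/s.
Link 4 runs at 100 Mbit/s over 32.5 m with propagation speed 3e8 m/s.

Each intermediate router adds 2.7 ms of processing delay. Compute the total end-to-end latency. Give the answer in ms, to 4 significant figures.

9.188 ms

Transmission delays (L/R per hop): 0.0818414, 0.0592593, 0.626223, 0.32 ms; sum = 1.08732 ms.
Propagation delays (d/s per hop): 2.23333e-05, 9.66667e-05, 2.03333e-05, 0.000108333 ms; sum = 0.000247667 ms.
Processing at 3 router(s): 3 × 2.7 ms = 8.1 ms.
End-to-end = 9.188 ms.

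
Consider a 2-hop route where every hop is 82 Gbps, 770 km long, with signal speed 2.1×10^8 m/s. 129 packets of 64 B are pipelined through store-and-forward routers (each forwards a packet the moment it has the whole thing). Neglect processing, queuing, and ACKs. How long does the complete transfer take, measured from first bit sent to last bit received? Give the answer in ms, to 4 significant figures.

Per-hop transmission t_tx = L/R = 512/82000000000 = 6.2439e-06 ms.
Per-hop propagation t_prop = 770000/210000000 = 3.66667 ms.
Pipeline fill: first packet needs 2·t_tx to clear all hops; remaining 128 packets each add one t_tx.
Total = (2+129-1)·t_tx + 2·t_prop = 130·6.2439e-06 + 2·3.66667 = 7.334 ms.

7.334 ms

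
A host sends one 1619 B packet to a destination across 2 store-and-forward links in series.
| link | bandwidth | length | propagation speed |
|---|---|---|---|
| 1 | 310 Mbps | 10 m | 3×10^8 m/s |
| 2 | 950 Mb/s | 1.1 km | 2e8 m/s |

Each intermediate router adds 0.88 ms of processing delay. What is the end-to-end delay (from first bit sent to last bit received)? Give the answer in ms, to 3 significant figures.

0.941 ms

L = 1619 × 8 = 12952 bits.
Transmission delays (L/R per hop): 0.0417806, 0.0136337 ms; sum = 0.0554143 ms.
Propagation delays (d/s per hop): 3.33333e-05, 0.0055 ms; sum = 0.00553333 ms.
Processing at 1 router(s): 1 × 0.88 ms = 0.88 ms.
End-to-end = 0.941 ms.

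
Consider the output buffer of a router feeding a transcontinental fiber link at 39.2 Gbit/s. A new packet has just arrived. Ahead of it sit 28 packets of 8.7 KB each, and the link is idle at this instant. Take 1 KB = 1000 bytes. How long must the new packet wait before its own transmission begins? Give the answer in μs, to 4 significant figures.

49.71 μs

Each queued packet: L/R = 69600/39200000000 = 1.77551 μs.
28 queued → 49.7143 μs.
Queuing delay = 49.71 μs.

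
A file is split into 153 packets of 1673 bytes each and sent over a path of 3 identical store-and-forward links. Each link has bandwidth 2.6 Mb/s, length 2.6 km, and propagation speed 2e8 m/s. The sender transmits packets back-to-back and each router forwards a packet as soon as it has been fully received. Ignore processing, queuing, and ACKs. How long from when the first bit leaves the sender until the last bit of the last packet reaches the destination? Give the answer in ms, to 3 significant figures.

Per-hop transmission t_tx = L/R = 13384/2600000 = 5.14769 ms.
Per-hop propagation t_prop = 2600/200000000 = 0.013 ms.
Pipeline fill: first packet needs 3·t_tx to clear all hops; remaining 152 packets each add one t_tx.
Total = (3+153-1)·t_tx + 3·t_prop = 155·5.14769 + 3·0.013 = 798 ms.

798 ms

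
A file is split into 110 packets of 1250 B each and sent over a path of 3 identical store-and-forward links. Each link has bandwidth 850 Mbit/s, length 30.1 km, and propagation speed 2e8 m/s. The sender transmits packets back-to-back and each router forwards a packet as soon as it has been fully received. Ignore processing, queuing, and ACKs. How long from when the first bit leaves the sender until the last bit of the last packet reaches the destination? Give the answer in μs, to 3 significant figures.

Per-hop transmission t_tx = L/R = 10000/850000000 = 11.7647 μs.
Per-hop propagation t_prop = 30100/200000000 = 150.5 μs.
Pipeline fill: first packet needs 3·t_tx to clear all hops; remaining 109 packets each add one t_tx.
Total = (3+110-1)·t_tx + 3·t_prop = 112·11.7647 + 3·150.5 = 1770 μs.

1770 μs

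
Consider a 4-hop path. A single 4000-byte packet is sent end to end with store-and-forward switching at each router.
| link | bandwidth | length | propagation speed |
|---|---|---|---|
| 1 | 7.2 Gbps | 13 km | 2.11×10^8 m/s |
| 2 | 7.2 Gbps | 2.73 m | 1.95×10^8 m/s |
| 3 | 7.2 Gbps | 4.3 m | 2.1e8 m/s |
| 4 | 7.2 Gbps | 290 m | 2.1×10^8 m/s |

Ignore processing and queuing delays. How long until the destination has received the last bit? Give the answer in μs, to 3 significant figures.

80.8 μs

L = 4000 × 8 = 32000 bits.
Transmission delay per hop = L/R = 32000/7200000000 = 4.44444 μs; 4 hops → 17.7778 μs.
Propagation delays (d/s per hop): 61.6114, 0.014, 0.0204762, 1.38095 μs; sum = 63.0268 μs.
End-to-end = 80.8 μs.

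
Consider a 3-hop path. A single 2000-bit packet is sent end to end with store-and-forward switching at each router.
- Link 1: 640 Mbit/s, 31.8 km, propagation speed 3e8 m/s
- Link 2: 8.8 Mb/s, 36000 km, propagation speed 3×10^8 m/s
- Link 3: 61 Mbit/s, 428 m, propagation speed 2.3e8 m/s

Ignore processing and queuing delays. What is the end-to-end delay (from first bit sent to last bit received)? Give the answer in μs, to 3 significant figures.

120000 μs

Transmission delays (L/R per hop): 3.125, 227.273, 32.7869 μs; sum = 263.185 μs.
Propagation delays (d/s per hop): 106, 120000, 1.86087 μs; sum = 120108 μs.
End-to-end = 120000 μs.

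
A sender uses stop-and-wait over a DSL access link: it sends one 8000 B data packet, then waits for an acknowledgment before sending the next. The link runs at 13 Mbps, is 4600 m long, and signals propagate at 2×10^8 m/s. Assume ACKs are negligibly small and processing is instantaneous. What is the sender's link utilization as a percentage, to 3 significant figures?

99.1 %

t_tx = L/R = 64000/13000000 = 0.00492308 s.
t_prop = 4600/200000000 = 2.3e-05 s; RTT = 4.6e-05 s.
Cycle = t_tx + RTT = 0.00496908 s.
Utilization = t_tx / cycle = 0.00492308/0.00496908 = 99.1 %.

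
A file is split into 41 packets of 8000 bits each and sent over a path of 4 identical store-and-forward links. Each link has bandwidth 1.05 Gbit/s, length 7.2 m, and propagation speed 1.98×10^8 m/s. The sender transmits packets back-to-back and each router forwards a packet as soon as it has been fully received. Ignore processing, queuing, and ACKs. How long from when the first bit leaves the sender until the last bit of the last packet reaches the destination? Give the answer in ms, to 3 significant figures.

0.335 ms

Per-hop transmission t_tx = L/R = 8000/1050000000 = 0.00761905 ms.
Per-hop propagation t_prop = 7.2/198000000 = 3.63636e-05 ms.
Pipeline fill: first packet needs 4·t_tx to clear all hops; remaining 40 packets each add one t_tx.
Total = (4+41-1)·t_tx + 4·t_prop = 44·0.00761905 + 4·3.63636e-05 = 0.335 ms.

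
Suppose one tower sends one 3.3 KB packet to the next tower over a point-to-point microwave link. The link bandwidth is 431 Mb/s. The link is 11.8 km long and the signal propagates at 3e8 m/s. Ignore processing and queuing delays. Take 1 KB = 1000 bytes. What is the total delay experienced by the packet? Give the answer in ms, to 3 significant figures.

L = 26400 bits.
Transmission delay = L/R = 26400 / 431000000 = 0.0612529 ms.
Propagation delay = d/s = 11800 m / 300000000 m/s = 0.0393333 ms.
Total = 0.101 ms.

0.101 ms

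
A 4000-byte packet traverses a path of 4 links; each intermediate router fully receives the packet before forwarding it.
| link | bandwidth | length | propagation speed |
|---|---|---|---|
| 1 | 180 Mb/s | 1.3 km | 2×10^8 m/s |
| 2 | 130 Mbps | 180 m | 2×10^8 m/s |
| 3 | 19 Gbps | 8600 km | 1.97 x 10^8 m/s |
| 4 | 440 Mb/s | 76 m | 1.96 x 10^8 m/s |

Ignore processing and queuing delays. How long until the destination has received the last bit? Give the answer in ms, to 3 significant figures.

L = 4000 × 8 = 32000 bits.
Transmission delays (L/R per hop): 0.177778, 0.246154, 0.00168421, 0.0727273 ms; sum = 0.498343 ms.
Propagation delays (d/s per hop): 0.0065, 0.0009, 43.6548, 0.000387755 ms; sum = 43.6626 ms.
End-to-end = 44.2 ms.

44.2 ms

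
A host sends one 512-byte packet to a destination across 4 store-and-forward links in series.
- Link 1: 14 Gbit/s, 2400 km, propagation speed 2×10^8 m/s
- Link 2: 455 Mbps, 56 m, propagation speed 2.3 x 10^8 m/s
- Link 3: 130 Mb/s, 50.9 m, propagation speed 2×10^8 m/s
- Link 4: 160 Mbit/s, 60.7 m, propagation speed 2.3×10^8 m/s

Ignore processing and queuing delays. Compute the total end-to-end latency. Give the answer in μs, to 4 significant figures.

L = 512 × 8 = 4096 bits.
Transmission delays (L/R per hop): 0.292571, 9.0022, 31.5077, 25.6 μs; sum = 66.4025 μs.
Propagation delays (d/s per hop): 12000, 0.243478, 0.2545, 0.263913 μs; sum = 12000.8 μs.
End-to-end = 12070 μs.

12070 μs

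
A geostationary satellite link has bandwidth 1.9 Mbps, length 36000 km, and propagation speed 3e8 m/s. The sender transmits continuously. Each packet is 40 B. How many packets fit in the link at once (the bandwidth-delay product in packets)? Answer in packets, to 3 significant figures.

713 packets

Propagation delay = 36000000 / 300000000 = 0.12 s.
BDP = R × t_prop = 1900000 × 0.12 = 228000 bits.
In packets of 320 bits: 713 packets.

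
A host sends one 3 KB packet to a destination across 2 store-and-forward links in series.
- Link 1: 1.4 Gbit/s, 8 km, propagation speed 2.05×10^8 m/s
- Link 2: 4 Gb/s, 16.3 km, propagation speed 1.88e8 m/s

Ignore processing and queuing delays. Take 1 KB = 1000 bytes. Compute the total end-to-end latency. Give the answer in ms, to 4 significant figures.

0.1489 ms

L = 24000 bits.
Transmission delays (L/R per hop): 0.0171429, 0.006 ms; sum = 0.0231429 ms.
Propagation delays (d/s per hop): 0.0390244, 0.0867021 ms; sum = 0.125727 ms.
End-to-end = 0.1489 ms.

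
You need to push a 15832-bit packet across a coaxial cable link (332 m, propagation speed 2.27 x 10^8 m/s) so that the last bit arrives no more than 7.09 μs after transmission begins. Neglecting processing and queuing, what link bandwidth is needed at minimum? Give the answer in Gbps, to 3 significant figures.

Propagation delay = 332 / 227000000 = 1.46256 μs.
Transmission budget = 7.09 − 1.46256 = 5.62744 μs.
R ≥ L / t_tx = 15832 bits / 5.62744e-06 s = 2.81 Gbps.

2.81 Gbps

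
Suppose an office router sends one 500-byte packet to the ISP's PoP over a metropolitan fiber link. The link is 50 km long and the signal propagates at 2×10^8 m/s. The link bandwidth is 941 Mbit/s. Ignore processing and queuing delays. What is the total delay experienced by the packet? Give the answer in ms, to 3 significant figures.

L = 500 × 8 = 4000 bits.
Transmission delay = L/R = 4000 / 941000000 = 0.0042508 ms.
Propagation delay = d/s = 50000 m / 200000000 m/s = 0.25 ms.
Total = 0.254 ms.

0.254 ms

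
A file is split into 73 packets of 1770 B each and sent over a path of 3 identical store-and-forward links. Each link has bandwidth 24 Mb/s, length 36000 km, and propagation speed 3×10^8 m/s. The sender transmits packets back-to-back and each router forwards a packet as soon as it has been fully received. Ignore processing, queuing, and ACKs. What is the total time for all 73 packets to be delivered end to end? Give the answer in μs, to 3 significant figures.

Per-hop transmission t_tx = L/R = 14160/24000000 = 590 μs.
Per-hop propagation t_prop = 36000000/300000000 = 120000 μs.
Pipeline fill: first packet needs 3·t_tx to clear all hops; remaining 72 packets each add one t_tx.
Total = (3+73-1)·t_tx + 3·t_prop = 75·590 + 3·120000 = 404000 μs.

404000 μs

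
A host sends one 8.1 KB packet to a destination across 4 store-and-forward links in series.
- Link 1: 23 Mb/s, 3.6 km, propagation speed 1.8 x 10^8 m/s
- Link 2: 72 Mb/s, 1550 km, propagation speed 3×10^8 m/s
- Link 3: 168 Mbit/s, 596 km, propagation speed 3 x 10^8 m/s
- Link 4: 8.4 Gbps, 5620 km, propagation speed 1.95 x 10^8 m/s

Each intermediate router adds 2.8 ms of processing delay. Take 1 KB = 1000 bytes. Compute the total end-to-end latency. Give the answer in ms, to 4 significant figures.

48.50 ms

L = 64800 bits.
Transmission delays (L/R per hop): 2.81739, 0.9, 0.385714, 0.00771429 ms; sum = 4.11082 ms.
Propagation delays (d/s per hop): 0.02, 5.16667, 1.98667, 28.8205 ms; sum = 35.9938 ms.
Processing at 3 router(s): 3 × 2.8 ms = 8.4 ms.
End-to-end = 48.50 ms.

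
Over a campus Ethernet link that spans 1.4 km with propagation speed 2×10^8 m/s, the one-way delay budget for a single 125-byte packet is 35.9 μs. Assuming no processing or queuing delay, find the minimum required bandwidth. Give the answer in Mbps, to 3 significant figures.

34.6 Mbps

L = 1000 bits.
Propagation delay = 1400 / 200000000 = 7 μs.
Transmission budget = 35.9 − 7 = 28.9 μs.
R ≥ L / t_tx = 1000 bits / 2.89e-05 s = 34.6 Mbps.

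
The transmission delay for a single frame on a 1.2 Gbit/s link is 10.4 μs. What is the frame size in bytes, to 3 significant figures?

1560 bytes

L = R × t_tx = 1200000000 b/s × 1.04e-05 s = 12480 bits.
In bytes: 12480 / 8 = 1560 bytes.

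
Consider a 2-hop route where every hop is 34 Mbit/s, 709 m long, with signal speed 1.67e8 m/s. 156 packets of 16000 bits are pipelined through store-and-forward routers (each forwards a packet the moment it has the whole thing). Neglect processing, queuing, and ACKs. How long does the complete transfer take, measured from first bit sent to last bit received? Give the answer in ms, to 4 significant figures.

Per-hop transmission t_tx = L/R = 16000/34000000 = 0.470588 ms.
Per-hop propagation t_prop = 709/167000000 = 0.00424551 ms.
Pipeline fill: first packet needs 2·t_tx to clear all hops; remaining 155 packets each add one t_tx.
Total = (2+156-1)·t_tx + 2·t_prop = 157·0.470588 + 2·0.00424551 = 73.89 ms.

73.89 ms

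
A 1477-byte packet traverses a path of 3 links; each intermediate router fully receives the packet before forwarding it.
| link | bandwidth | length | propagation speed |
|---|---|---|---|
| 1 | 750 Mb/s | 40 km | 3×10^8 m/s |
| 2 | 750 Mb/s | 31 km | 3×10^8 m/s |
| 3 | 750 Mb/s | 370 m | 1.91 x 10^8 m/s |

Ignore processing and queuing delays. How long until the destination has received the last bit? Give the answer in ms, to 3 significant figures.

0.286 ms

L = 1477 × 8 = 11816 bits.
Transmission delay per hop = L/R = 11816/750000000 = 0.0157547 ms; 3 hops → 0.047264 ms.
Propagation delays (d/s per hop): 0.133333, 0.103333, 0.00193717 ms; sum = 0.238604 ms.
End-to-end = 0.286 ms.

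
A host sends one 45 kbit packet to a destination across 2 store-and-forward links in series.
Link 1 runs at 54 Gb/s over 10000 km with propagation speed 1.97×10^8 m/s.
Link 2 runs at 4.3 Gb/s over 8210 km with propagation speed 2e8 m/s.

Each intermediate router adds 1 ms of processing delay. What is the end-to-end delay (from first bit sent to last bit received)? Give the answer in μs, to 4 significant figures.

92820 μs

L = 45000 bits.
Transmission delays (L/R per hop): 0.833333, 10.4651 μs; sum = 11.2984 μs.
Propagation delays (d/s per hop): 50761.4, 41050 μs; sum = 91811.4 μs.
Processing at 1 router(s): 1 × 1 ms = 1000 μs.
End-to-end = 92820 μs.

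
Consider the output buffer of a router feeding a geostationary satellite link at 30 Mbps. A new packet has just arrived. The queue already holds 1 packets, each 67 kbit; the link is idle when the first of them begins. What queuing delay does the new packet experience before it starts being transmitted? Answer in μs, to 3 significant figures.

Each queued packet: L/R = 67000/30000000 = 2233.33 μs.
1 queued → 2233.33 μs.
Queuing delay = 2230 μs.

2230 μs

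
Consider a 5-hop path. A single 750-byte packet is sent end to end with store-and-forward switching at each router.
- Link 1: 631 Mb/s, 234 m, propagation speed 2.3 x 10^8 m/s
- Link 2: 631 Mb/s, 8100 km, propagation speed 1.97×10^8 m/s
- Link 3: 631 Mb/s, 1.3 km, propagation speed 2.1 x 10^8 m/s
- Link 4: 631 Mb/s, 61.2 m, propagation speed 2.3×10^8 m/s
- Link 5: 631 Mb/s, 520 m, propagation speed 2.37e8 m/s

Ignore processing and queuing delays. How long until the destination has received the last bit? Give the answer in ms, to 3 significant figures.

41.2 ms

L = 750 × 8 = 6000 bits.
Transmission delay per hop = L/R = 6000/631000000 = 0.00950872 ms; 5 hops → 0.0475436 ms.
Propagation delays (d/s per hop): 0.00101739, 41.1168, 0.00619048, 0.000266087, 0.00219409 ms; sum = 41.1264 ms.
End-to-end = 41.2 ms.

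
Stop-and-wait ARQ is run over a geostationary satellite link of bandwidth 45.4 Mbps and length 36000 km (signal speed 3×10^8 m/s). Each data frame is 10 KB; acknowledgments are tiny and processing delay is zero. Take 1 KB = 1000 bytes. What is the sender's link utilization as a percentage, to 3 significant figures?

0.729 %

t_tx = L/R = 80000/45400000 = 0.00176211 s.
t_prop = 36000000/300000000 = 0.12 s; RTT = 0.24 s.
Cycle = t_tx + RTT = 0.241762 s.
Utilization = t_tx / cycle = 0.00176211/0.241762 = 0.729 %.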